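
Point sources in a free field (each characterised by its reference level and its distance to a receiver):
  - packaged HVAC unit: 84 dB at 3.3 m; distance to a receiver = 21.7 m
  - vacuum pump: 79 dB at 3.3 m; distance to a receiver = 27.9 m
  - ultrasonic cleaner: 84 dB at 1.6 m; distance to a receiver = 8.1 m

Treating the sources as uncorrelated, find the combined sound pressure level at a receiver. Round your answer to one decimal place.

Propagate each source to the receiver with L = L_ref − 20·log₁₀(r/r_ref), then add intensities.
packaged HVAC unit: 84 − 20·log₁₀(21.7/3.3) = 84 − 16.36 = 67.64 dB.
vacuum pump: 79 − 20·log₁₀(27.9/3.3) = 79 − 18.54 = 60.46 dB.
ultrasonic cleaner: 84 − 20·log₁₀(8.1/1.6) = 84 − 14.09 = 69.91 dB.
Σ 10^(L/10) = 1.672e+07 → L_total = 10·log₁₀(1.672e+07) = 72.23 dB.

72.2 dB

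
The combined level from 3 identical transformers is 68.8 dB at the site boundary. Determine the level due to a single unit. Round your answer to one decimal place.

64.0 dB

For N identical incoherent sources L_total = L₁ + 10·log₁₀ N, so L₁ = 68.8 − 10·log₁₀(3) = 68.8 − 4.771.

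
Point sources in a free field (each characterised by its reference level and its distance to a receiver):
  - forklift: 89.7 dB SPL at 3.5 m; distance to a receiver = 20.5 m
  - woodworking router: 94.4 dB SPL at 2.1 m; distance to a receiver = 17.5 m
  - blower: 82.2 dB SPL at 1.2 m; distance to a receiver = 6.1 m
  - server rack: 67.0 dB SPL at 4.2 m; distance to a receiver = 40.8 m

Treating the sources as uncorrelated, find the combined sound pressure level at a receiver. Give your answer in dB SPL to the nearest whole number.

Apply inverse-square spreading to bring every level to the receiver, then sum 10^(L/10).
forklift: 89.7 − 20·log₁₀(20.5/3.5) = 89.7 − 15.35 = 74.35 dB SPL.
woodworking router: 94.4 − 20·log₁₀(17.5/2.1) = 94.4 − 18.42 = 75.98 dB SPL.
blower: 82.2 − 20·log₁₀(6.1/1.2) = 82.2 − 14.12 = 68.08 dB SPL.
server rack: 67.0 − 20·log₁₀(40.8/4.2) = 67.0 − 19.75 = 47.25 dB SPL.
Σ 10^(L/10) = 7.334e+07 → L_total = 10·log₁₀(7.334e+07) = 78.65 dB SPL.

79 dB SPL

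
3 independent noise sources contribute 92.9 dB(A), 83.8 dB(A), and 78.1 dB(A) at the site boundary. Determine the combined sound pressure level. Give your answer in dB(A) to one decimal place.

93.5 dB(A)

Incoherent sources combine by intensity addition: L_total = 10·log₁₀(Σ 10^(L_i/10)).
Σ 10^(L/10) = 10^(92.9/10) + 10^(83.8/10) + 10^(78.1/10) = 2.254e+09.
L_total = 10·log₁₀(2.254e+09) = 93.53 dB(A).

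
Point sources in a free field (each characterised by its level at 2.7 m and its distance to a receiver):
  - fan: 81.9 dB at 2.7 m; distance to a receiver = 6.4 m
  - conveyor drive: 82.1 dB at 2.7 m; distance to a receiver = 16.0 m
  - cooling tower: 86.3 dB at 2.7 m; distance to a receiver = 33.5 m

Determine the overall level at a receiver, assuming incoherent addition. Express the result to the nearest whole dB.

Apply inverse-square spreading to bring every level to the receiver, then sum 10^(L/10).
fan: 81.9 − 20·log₁₀(6.4/2.7) = 81.9 − 7.50 = 74.40 dB.
conveyor drive: 82.1 − 20·log₁₀(16.0/2.7) = 82.1 − 15.46 = 66.64 dB.
cooling tower: 86.3 − 20·log₁₀(33.5/2.7) = 86.3 − 21.87 = 64.43 dB.
Σ 10^(L/10) = 3.495e+07 → L_total = 10·log₁₀(3.495e+07) = 75.44 dB.

75 dB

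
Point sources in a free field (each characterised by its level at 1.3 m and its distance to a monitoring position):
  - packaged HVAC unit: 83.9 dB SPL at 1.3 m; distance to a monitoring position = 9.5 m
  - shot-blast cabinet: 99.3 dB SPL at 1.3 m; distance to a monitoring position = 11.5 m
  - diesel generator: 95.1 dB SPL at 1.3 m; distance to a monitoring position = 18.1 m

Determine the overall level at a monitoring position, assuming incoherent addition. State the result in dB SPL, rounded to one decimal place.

81.1 dB SPL

Apply inverse-square spreading to bring every level to the receiver, then sum 10^(L/10).
packaged HVAC unit: 83.9 − 20·log₁₀(9.5/1.3) = 83.9 − 17.28 = 66.62 dB SPL.
shot-blast cabinet: 99.3 − 20·log₁₀(11.5/1.3) = 99.3 − 18.94 = 80.36 dB SPL.
diesel generator: 95.1 − 20·log₁₀(18.1/1.3) = 95.1 − 22.87 = 72.23 dB SPL.
Σ 10^(L/10) = 1.301e+08 → L_total = 10·log₁₀(1.301e+08) = 81.14 dB SPL.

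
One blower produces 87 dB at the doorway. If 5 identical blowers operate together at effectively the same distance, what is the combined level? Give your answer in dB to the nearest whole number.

94 dB

L_total = L₁ + 10·log₁₀ N for N identical incoherent sources.
L_total = 87 + 10·log₁₀(5) = 87 + 6.990 = 93.99 dB.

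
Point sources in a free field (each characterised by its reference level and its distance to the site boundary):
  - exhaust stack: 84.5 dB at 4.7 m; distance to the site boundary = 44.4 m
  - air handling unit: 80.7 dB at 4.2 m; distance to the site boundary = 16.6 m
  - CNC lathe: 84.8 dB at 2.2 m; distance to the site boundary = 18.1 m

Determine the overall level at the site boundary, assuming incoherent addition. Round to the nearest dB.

Propagate each source to the receiver with L = L_ref − 20·log₁₀(r/r_ref), then add intensities.
exhaust stack: 84.5 − 20·log₁₀(44.4/4.7) = 84.5 − 19.51 = 64.99 dB.
air handling unit: 80.7 − 20·log₁₀(16.6/4.2) = 80.7 − 11.94 = 68.76 dB.
CNC lathe: 84.8 − 20·log₁₀(18.1/2.2) = 84.8 − 18.31 = 66.49 dB.
Σ 10^(L/10) = 1.514e+07 → L_total = 10·log₁₀(1.514e+07) = 71.80 dB.

72 dB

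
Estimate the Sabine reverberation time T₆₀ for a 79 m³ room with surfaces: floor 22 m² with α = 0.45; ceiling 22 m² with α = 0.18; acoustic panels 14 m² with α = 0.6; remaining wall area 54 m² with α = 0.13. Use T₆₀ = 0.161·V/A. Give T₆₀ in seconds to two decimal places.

0.43 s

Summing Sᵢαᵢ: 22·0.45 + 22·0.18 + 14·0.6 + 54·0.13 = 29.28 m².
T₆₀ = 0.161 × 79 / 29.28 = 0.434 s.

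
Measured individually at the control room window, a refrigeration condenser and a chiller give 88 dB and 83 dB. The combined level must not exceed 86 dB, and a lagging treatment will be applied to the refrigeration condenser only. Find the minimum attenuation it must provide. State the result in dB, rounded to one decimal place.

Everything except the refrigeration condenser sums to 10^(83/10) = 1.995e+08 in linear terms, 83.00 dB.
The limit corresponds to 10^(86/10) = 3.981e+08; subtracting the fixed part leaves 1.986e+08 for the refrigeration condenser, i.e. 82.98 dB.
Required insertion loss = 88 − 82.98 = 5.02 dB.

5.0 dB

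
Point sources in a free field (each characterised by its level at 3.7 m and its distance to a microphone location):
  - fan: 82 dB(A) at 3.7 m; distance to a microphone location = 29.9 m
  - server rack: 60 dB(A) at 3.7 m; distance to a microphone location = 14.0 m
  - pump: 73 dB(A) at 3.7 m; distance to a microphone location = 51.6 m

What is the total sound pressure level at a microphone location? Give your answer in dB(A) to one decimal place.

First find each source's level at the receiver (point-source: −20·log₁₀(r/r_ref)), then combine on an intensity basis.
fan: 82 − 20·log₁₀(29.9/3.7) = 82 − 18.15 = 63.85 dB(A).
server rack: 60 − 20·log₁₀(14.0/3.7) = 60 − 11.56 = 48.44 dB(A).
pump: 73 − 20·log₁₀(51.6/3.7) = 73 − 22.89 = 50.11 dB(A).
Σ 10^(L/10) = 2.599e+06 → L_total = 10·log₁₀(2.599e+06) = 64.15 dB(A).

64.1 dB(A)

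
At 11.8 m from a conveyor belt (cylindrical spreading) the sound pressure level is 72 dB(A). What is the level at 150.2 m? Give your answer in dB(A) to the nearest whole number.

61 dB(A)

Line-source attenuation: ΔL = 10·log₁₀(r₂/r₁) = 10·log₁₀(150.2/11.8) = 11.048 dB.
L₂ = 72 − 10·log₁₀(150.2/11.8) = 72 − 11.048 = 60.95 dB(A).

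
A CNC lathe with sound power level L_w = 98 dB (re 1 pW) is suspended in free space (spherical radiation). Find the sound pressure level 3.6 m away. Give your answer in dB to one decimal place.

Free-field spherical radiation: L_p = L_w − 10·log₁₀(4π·r²), r = 3.6 m.
4π·r² = 162.9 m², 10·log₁₀ of that is 22.118 dB.
L_p = 98 − 22.118 = 75.88 dB.

75.9 dB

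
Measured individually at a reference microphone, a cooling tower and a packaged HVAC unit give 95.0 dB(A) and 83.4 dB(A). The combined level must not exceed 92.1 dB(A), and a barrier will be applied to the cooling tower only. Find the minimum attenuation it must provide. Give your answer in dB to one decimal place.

Fixed contribution from the other source: Σ 10^(L/10) = 10^(83.4/10) = 2.188e+08 (83.40 dB(A)).
The limit corresponds to 10^(92.1/10) = 1.622e+09; subtracting the fixed part leaves 1.403e+09 for the cooling tower, i.e. 91.47 dB(A).
So the cooling tower must be reduced from 95.0 to 91.47 dB(A): IL = 3.53 dB.

3.5 dB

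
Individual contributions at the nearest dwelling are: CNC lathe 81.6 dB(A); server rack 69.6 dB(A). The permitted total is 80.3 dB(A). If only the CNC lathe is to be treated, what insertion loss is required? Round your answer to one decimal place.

1.7 dB

Fixed contribution from the other source: Σ 10^(L/10) = 10^(69.6/10) = 9.120e+06 (69.60 dB(A)).
The limit corresponds to 10^(80.3/10) = 1.072e+08; subtracting the fixed part leaves 9.803e+07 for the CNC lathe, i.e. 79.91 dB(A).
Required insertion loss = 81.6 − 79.91 = 1.69 dB.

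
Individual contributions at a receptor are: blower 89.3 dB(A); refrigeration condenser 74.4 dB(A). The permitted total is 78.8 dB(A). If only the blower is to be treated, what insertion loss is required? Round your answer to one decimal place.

Fixed contribution from the other source: Σ 10^(L/10) = 10^(74.4/10) = 2.754e+07 (74.40 dB(A)).
The limit corresponds to 10^(78.8/10) = 7.586e+07; subtracting the fixed part leaves 4.832e+07 for the blower, i.e. 76.84 dB(A).
Required insertion loss = 89.3 − 76.84 = 12.46 dB.

12.5 dB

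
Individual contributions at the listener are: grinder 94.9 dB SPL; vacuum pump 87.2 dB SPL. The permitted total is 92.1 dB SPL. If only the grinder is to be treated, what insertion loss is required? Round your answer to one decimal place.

4.5 dB

Everything except the grinder sums to 10^(87.2/10) = 5.248e+08 in linear terms, 87.20 dB SPL.
To meet 92.1 dB SPL overall, the treated grinder may contribute at most 10^(92.1/10) − 5.248e+08 = 1.097e+09, i.e. 90.40 dB SPL.
So the grinder must be reduced from 94.9 to 90.40 dB SPL: IL = 4.50 dB.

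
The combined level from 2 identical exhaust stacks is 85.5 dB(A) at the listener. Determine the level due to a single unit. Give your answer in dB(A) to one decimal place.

82.5 dB(A)

For N identical incoherent sources L_total = L₁ + 10·log₁₀ N, so L₁ = 85.5 − 10·log₁₀(2) = 85.5 − 3.010.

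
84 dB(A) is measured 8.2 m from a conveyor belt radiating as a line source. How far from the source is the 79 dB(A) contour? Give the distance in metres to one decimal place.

The 5.0 dB drop corresponds to a distance ratio of 10^(5.0/10) for a line source.
r₂ = 8.2·10^((84−79)/10) = 8.2·10^(5.0/10) = 25.93 m.

25.9 m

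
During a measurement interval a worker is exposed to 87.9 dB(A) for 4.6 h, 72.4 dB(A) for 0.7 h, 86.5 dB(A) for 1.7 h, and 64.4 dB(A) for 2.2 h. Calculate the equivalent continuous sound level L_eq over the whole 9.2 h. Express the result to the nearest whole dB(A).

86 dB(A)

The energy average is taken in the linear domain: L_eq = 10·log₁₀[(Σ tᵢ·10^(Lᵢ/10))/T], T = 9.2 h.
Σ tᵢ·10^(Lᵢ/10) = 4.6·10^(87.9/10) + 0.7·10^(72.4/10) + 1.7·10^(86.5/10) + 2.2·10^(64.4/10) = 3.614e+09.
L_eq = 10·log₁₀(3.614e+09/9.2) = 85.94 dB(A).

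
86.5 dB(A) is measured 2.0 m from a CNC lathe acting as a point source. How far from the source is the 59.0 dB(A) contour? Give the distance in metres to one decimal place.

Point-source spreading drops the level by 20·log₁₀(r₂/r₁); inverting, r₂/r₁ = 10^(ΔL/20).
r₂ = 2.0·10^((86.5−59.0)/20) = 2.0·10^(27.5/20) = 47.43 m.

47.4 m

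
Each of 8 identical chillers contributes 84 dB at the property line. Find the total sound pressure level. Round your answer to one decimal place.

N identical incoherent sources raise the level by 10·log₁₀ N.
L_total = 84 + 10·log₁₀(8) = 84 + 9.031 = 93.03 dB.

93.0 dB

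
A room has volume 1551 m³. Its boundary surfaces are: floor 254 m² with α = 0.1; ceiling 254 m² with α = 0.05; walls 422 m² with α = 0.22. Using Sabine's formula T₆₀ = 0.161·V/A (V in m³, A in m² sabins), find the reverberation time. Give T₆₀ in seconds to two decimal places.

Summing Sᵢαᵢ: 254·0.1 + 254·0.05 + 422·0.22 = 130.94 m².
T₆₀ = 0.161·V/A = 0.161·1551/130.94 = 1.907 s.

1.91 s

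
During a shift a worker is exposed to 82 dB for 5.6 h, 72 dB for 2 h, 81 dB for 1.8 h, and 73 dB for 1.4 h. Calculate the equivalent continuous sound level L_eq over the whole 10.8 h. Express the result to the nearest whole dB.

80 dB

The energy average is taken in the linear domain: L_eq = 10·log₁₀[(Σ tᵢ·10^(Lᵢ/10))/T], T = 10.8 h.
Σ tᵢ·10^(Lᵢ/10) = 5.6·10^(82/10) + 2·10^(72/10) + 1.8·10^(81/10) + 1.4·10^(73/10) = 1.174e+09.
L_eq = 10·log₁₀(1.174e+09/10.8) = 80.36 dB.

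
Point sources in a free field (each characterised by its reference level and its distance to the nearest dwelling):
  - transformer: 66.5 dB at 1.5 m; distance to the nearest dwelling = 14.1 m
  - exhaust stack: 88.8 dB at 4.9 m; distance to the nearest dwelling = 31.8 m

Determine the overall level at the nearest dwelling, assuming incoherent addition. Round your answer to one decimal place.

72.6 dB

Apply inverse-square spreading to bring every level to the receiver, then sum 10^(L/10).
transformer: 66.5 − 20·log₁₀(14.1/1.5) = 66.5 − 19.46 = 47.04 dB.
exhaust stack: 88.8 − 20·log₁₀(31.8/4.9) = 88.8 − 16.24 = 72.56 dB.
Σ 10^(L/10) = 1.806e+07 → L_total = 10·log₁₀(1.806e+07) = 72.57 dB.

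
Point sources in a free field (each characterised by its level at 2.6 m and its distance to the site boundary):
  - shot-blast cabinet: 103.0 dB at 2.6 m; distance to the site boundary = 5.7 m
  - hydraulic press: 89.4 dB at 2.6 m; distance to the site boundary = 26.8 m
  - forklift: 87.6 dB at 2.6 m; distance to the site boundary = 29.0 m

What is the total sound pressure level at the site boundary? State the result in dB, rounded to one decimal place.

Apply inverse-square spreading to bring every level to the receiver, then sum 10^(L/10).
shot-blast cabinet: 103.0 − 20·log₁₀(5.7/2.6) = 103.0 − 6.82 = 96.18 dB.
hydraulic press: 89.4 − 20·log₁₀(26.8/2.6) = 89.4 − 20.26 = 69.14 dB.
forklift: 87.6 − 20·log₁₀(29.0/2.6) = 87.6 − 20.95 = 66.65 dB.
Σ 10^(L/10) = 4.164e+09 → L_total = 10·log₁₀(4.164e+09) = 96.20 dB.

96.2 dB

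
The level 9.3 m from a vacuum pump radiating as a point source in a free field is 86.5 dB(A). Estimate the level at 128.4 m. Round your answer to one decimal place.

63.7 dB(A)

Spherical spreading from a point source gives a 20·log₁₀(r₂/r₁) drop.
L₂ = 86.5 − 20·log₁₀(128.4/9.3) = 86.5 − 22.802 = 63.70 dB(A).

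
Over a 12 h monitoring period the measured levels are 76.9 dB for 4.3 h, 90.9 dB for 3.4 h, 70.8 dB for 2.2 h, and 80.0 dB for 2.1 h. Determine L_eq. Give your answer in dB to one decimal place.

The energy average is taken in the linear domain: L_eq = 10·log₁₀[(Σ tᵢ·10^(Lᵢ/10))/T], T = 12 h.
Σ tᵢ·10^(Lᵢ/10) = 4.3·10^(76.9/10) + 3.4·10^(90.9/10) + 2.2·10^(70.8/10) + 2.1·10^(80.0/10) = 4.630e+09.
L_eq = 10·log₁₀(4.630e+09/12) = 85.86 dB.

85.9 dB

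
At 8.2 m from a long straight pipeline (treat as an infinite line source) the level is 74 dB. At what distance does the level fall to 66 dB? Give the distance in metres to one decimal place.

For a line source L₁ − L₂ = 10·log₁₀(r₂/r₁), so r₂ = r₁·10^((L₁−L₂)/10).
r₂ = 8.2·10^((74−66)/10) = 8.2·10^(8.0/10) = 51.74 m.

51.7 m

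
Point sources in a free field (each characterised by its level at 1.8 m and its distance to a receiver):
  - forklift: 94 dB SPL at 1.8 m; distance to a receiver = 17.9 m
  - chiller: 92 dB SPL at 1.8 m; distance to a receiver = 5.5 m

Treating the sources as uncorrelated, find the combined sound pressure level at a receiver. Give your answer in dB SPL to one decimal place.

Apply inverse-square spreading to bring every level to the receiver, then sum 10^(L/10).
forklift: 94 − 20·log₁₀(17.9/1.8) = 94 − 19.95 = 74.05 dB SPL.
chiller: 92 − 20·log₁₀(5.5/1.8) = 92 − 9.70 = 82.30 dB SPL.
Σ 10^(L/10) = 1.952e+08 → L_total = 10·log₁₀(1.952e+08) = 82.90 dB SPL.

82.9 dB SPL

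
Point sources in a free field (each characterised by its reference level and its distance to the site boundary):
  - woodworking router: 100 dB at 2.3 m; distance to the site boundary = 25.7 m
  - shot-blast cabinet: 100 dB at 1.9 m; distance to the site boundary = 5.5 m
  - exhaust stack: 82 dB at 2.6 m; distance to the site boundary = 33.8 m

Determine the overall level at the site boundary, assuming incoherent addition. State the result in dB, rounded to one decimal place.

91.1 dB

Propagate each source to the receiver with L = L_ref − 20·log₁₀(r/r_ref), then add intensities.
woodworking router: 100 − 20·log₁₀(25.7/2.3) = 100 − 20.96 = 79.04 dB.
shot-blast cabinet: 100 − 20·log₁₀(5.5/1.9) = 100 − 9.23 = 90.77 dB.
exhaust stack: 82 − 20·log₁₀(33.8/2.6) = 82 − 22.28 = 59.72 dB.
Σ 10^(L/10) = 1.274e+09 → L_total = 10·log₁₀(1.274e+09) = 91.05 dB.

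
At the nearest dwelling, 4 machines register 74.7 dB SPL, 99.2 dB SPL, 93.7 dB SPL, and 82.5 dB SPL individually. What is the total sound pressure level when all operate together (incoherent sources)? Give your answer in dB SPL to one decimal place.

Incoherent sources combine by intensity addition: L_total = 10·log₁₀(Σ 10^(L_i/10)).
Σ 10^(L/10) = 10^(74.7/10) + 10^(99.2/10) + 10^(93.7/10) + 10^(82.5/10) = 1.087e+10.
L_total = 10·log₁₀(1.087e+10) = 100.36 dB SPL.

100.4 dB SPL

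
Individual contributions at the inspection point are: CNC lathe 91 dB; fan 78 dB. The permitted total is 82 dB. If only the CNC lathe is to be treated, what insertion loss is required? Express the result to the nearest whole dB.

Everything except the CNC lathe sums to 10^(78/10) = 6.310e+07 in linear terms, 78.00 dB.
To meet 82 dB overall, the treated CNC lathe may contribute at most 10^(82/10) − 6.310e+07 = 9.539e+07, i.e. 79.80 dB.
So the CNC lathe must be reduced from 91 to 79.80 dB: IL = 11.20 dB.

11 dB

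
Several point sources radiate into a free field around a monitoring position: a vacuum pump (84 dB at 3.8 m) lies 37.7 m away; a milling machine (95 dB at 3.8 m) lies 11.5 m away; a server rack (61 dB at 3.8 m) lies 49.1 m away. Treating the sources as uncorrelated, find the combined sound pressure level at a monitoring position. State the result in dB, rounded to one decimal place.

85.4 dB

Apply inverse-square spreading to bring every level to the receiver, then sum 10^(L/10).
vacuum pump: 84 − 20·log₁₀(37.7/3.8) = 84 − 19.93 = 64.07 dB.
milling machine: 95 − 20·log₁₀(11.5/3.8) = 95 − 9.62 = 85.38 dB.
server rack: 61 − 20·log₁₀(49.1/3.8) = 61 − 22.23 = 38.77 dB.
Σ 10^(L/10) = 3.478e+08 → L_total = 10·log₁₀(3.478e+08) = 85.41 dB.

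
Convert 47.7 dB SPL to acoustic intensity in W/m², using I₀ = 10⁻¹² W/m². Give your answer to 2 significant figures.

5.9e-08 W/m²

L = 10·log₁₀(I/I₀) ⇒ I = I₀·10^(L/10) = 10⁻¹² × 10^4.77.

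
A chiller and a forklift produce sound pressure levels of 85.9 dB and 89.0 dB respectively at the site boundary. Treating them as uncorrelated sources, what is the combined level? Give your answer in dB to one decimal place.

90.7 dB

Incoherent sources combine by intensity addition: L_total = 10·log₁₀(Σ 10^(L_i/10)).
Σ 10^(L/10) = 10^(85.9/10) + 10^(89.0/10) = 1.183e+09.
L_total = 10·log₁₀(1.183e+09) = 90.73 dB.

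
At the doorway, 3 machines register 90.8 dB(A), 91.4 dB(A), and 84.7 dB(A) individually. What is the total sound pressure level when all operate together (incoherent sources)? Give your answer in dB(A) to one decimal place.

94.6 dB(A)

Incoherent sources combine by intensity addition: L_total = 10·log₁₀(Σ 10^(L_i/10)).
Σ 10^(L/10) = 10^(90.8/10) + 10^(91.4/10) + 10^(84.7/10) = 2.878e+09.
L_total = 10·log₁₀(2.878e+09) = 94.59 dB(A).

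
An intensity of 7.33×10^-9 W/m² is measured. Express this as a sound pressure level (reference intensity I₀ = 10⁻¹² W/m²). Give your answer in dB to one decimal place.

Dividing by I₀ shifts the exponent by 12: I/I₀ = 7.33×10^3.
L = 10·(0.8651 + 3) = 38.65 dB.

38.7 dB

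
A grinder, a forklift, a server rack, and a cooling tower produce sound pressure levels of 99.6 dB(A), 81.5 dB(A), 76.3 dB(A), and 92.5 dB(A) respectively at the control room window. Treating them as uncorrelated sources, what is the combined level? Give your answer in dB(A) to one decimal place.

For uncorrelated sources the intensities add, so convert each level to linear form, sum, and take 10·log₁₀ of the total.
Σ 10^(L/10) = 10^(99.6/10) + 10^(81.5/10) + 10^(76.3/10) + 10^(92.5/10) = 1.108e+10.
L_total = 10·log₁₀(1.108e+10) = 100.45 dB(A).

100.4 dB(A)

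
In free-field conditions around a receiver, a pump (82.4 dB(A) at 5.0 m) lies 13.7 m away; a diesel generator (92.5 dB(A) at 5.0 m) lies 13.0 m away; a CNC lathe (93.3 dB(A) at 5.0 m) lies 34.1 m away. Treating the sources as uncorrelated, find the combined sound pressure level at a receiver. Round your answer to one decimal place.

85.2 dB(A)

Propagate each source to the receiver with L = L_ref − 20·log₁₀(r/r_ref), then add intensities.
pump: 82.4 − 20·log₁₀(13.7/5.0) = 82.4 − 8.76 = 73.64 dB(A).
diesel generator: 92.5 − 20·log₁₀(13.0/5.0) = 92.5 − 8.30 = 84.20 dB(A).
CNC lathe: 93.3 − 20·log₁₀(34.1/5.0) = 93.3 − 16.68 = 76.62 dB(A).
Σ 10^(L/10) = 3.322e+08 → L_total = 10·log₁₀(3.322e+08) = 85.21 dB(A).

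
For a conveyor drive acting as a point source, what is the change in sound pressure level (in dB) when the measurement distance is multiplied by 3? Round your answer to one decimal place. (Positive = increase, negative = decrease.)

-9.5 dB

With spherical spreading the level changes by −20·log₁₀(r₂/r₁).
ΔL = −20·log₁₀(3) = -9.54 dB.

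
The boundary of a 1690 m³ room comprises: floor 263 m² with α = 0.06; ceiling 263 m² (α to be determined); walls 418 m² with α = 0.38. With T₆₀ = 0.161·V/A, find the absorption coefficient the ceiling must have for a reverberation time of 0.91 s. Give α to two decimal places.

Required total absorption A = 0.161·1690/0.91 = 299.00 m².
Absorption from the other surfaces = 263·0.06 + 418·0.38 = 174.62 m², so the ceiling must supply 124.38 m² over 263 m².
α = 124.38/263 = 0.473.

0.47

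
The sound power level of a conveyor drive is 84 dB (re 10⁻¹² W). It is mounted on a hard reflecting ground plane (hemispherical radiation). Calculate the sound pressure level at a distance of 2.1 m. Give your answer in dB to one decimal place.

Free-field hemispherical radiation: L_p = L_w − 10·log₁₀(2π·r²), r = 2.1 m.
2π·r² = 27.71 m², 10·log₁₀ of that is 14.426 dB.
L_p = 84 − 14.426 = 69.57 dB.

69.6 dB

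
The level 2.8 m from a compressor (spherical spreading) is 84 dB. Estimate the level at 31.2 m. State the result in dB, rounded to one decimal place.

For a point source, L₂ = L₁ − 20·log₁₀(r₂/r₁).
L₂ = 84 − 20·log₁₀(31.2/2.8) = 84 − 20.940 = 63.06 dB.

63.1 dB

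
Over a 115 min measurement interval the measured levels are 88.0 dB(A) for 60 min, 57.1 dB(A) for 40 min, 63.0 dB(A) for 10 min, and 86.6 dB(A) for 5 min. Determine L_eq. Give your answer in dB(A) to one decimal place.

85.4 dB(A)

Weight each interval's intensity by its duration and average over T = 115 min:
Σ tᵢ·10^(Lᵢ/10) = 60·10^(88.0/10) + 40·10^(57.1/10) + 10·10^(63.0/10) + 5·10^(86.6/10) = 4.018e+10.
L_eq = 10·log₁₀(4.018e+10/115) = 85.43 dB(A).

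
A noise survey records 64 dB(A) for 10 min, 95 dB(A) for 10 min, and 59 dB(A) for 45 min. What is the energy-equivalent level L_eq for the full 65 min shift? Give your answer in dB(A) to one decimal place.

L_eq = 10·log₁₀[(1/T)·Σ tᵢ·10^(Lᵢ/10)] with T = 65 min.
Σ tᵢ·10^(Lᵢ/10) = 10·10^(64/10) + 10·10^(95/10) + 45·10^(59/10) = 3.168e+10.
L_eq = 10·log₁₀(3.168e+10/65) = 86.88 dB(A).

86.9 dB(A)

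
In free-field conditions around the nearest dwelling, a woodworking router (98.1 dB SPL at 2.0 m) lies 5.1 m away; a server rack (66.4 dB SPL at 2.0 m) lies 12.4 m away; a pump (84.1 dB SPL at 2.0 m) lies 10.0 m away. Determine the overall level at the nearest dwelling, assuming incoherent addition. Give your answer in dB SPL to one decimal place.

90.0 dB SPL

Propagate each source to the receiver with L = L_ref − 20·log₁₀(r/r_ref), then add intensities.
woodworking router: 98.1 − 20·log₁₀(5.1/2.0) = 98.1 − 8.13 = 89.97 dB SPL.
server rack: 66.4 − 20·log₁₀(12.4/2.0) = 66.4 − 15.85 = 50.55 dB SPL.
pump: 84.1 − 20·log₁₀(10.0/2.0) = 84.1 − 13.98 = 70.12 dB SPL.
Σ 10^(L/10) = 1.003e+09 → L_total = 10·log₁₀(1.003e+09) = 90.01 dB SPL.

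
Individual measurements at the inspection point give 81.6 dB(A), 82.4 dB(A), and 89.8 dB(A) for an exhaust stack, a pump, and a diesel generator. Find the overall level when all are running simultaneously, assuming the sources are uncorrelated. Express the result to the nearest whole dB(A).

For uncorrelated sources the intensities add, so convert each level to linear form, sum, and take 10·log₁₀ of the total.
Σ 10^(L/10) = 10^(81.6/10) + 10^(82.4/10) + 10^(89.8/10) = 1.273e+09.
L_total = 10·log₁₀(1.273e+09) = 91.05 dB(A).

91 dB(A)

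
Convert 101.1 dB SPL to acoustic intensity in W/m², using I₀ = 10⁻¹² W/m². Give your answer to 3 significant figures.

0.0129 W/m²

I/I₀ = 10^(101.1/10) = 1.288e+10, so I = 1.288e+10 × 10⁻¹² W/m².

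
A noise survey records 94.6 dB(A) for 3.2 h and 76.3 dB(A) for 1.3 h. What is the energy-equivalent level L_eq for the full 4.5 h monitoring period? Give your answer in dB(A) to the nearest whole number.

93 dB(A)

The energy average is taken in the linear domain: L_eq = 10·log₁₀[(Σ tᵢ·10^(Lᵢ/10))/T], T = 4.5 h.
Σ tᵢ·10^(Lᵢ/10) = 3.2·10^(94.6/10) + 1.3·10^(76.3/10) = 9.284e+09.
L_eq = 10·log₁₀(9.284e+09/4.5) = 93.15 dB(A).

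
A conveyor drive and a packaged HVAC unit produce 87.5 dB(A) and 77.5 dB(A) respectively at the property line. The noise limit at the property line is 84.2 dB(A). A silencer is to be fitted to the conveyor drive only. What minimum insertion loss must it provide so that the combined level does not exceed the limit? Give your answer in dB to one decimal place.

4.3 dB

Everything except the conveyor drive sums to 10^(77.5/10) = 5.623e+07 in linear terms, 77.50 dB(A).
The limit corresponds to 10^(84.2/10) = 2.630e+08; subtracting the fixed part leaves 2.068e+08 for the conveyor drive, i.e. 83.16 dB(A).
Required insertion loss = 87.5 − 83.16 = 4.34 dB.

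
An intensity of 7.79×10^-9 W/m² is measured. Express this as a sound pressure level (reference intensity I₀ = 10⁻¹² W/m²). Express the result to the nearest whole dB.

Dividing by I₀ shifts the exponent by 12: I/I₀ = 7.79×10^3.
L = 10·(0.8915 + 3) = 38.92 dB.

39 dB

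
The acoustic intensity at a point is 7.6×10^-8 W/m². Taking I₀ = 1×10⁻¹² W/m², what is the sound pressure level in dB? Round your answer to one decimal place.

48.8 dB

I/I₀ = 7.6×10^-8/10⁻¹² = 7.6×10^4, and L = 10·log₁₀(I/I₀).
L = 10·(0.8808 + 4) = 48.81 dB.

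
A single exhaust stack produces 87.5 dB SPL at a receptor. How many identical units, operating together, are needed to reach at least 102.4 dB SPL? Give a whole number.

Need L₁ + 10·log₁₀ N ≥ 102.4, i.e. log₁₀ N ≥ 1.49.
N ≥ 10^(14.9/10) = 30.903, so N = 31.

31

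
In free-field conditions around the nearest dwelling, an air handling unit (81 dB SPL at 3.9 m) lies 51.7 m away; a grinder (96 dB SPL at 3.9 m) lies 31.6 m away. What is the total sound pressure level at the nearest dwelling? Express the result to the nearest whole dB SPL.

78 dB SPL

Propagate each source to the receiver with L = L_ref − 20·log₁₀(r/r_ref), then add intensities.
air handling unit: 81 − 20·log₁₀(51.7/3.9) = 81 − 22.45 = 58.55 dB SPL.
grinder: 96 − 20·log₁₀(31.6/3.9) = 96 − 18.17 = 77.83 dB SPL.
Σ 10^(L/10) = 6.136e+07 → L_total = 10·log₁₀(6.136e+07) = 77.88 dB SPL.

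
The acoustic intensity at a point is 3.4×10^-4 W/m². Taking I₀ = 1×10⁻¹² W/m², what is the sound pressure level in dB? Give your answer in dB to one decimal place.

85.3 dB

L = 10·log₁₀(I/I₀) = 10·log₁₀(3.4×10^-4/10⁻¹²) = 10·log₁₀(3.4×10^8).
L = 10·(0.5315 + 8) = 85.31 dB.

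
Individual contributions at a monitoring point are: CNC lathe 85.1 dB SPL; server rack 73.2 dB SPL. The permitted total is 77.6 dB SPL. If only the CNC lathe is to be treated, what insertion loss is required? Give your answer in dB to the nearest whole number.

9 dB

Everything except the CNC lathe sums to 10^(73.2/10) = 2.089e+07 in linear terms, 73.20 dB SPL.
The limit corresponds to 10^(77.6/10) = 5.754e+07; subtracting the fixed part leaves 3.665e+07 for the CNC lathe, i.e. 75.64 dB SPL.
So the CNC lathe must be reduced from 85.1 to 75.64 dB SPL: IL = 9.46 dB.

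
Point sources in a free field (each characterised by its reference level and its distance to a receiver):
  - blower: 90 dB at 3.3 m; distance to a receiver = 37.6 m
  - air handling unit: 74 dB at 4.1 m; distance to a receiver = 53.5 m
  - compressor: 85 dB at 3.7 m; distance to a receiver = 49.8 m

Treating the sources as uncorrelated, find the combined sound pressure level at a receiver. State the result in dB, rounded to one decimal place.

69.8 dB

Propagate each source to the receiver with L = L_ref − 20·log₁₀(r/r_ref), then add intensities.
blower: 90 − 20·log₁₀(37.6/3.3) = 90 − 21.13 = 68.87 dB.
air handling unit: 74 − 20·log₁₀(53.5/4.1) = 74 − 22.31 = 51.69 dB.
compressor: 85 − 20·log₁₀(49.8/3.7) = 85 − 22.58 = 62.42 dB.
Σ 10^(L/10) = 9.596e+06 → L_total = 10·log₁₀(9.596e+06) = 69.82 dB.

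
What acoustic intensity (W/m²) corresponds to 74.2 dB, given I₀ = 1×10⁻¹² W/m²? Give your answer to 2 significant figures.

2.6e-05 W/m²

I/I₀ = 10^(74.2/10) = 2.63e+07, so I = 2.63e+07 × 10⁻¹² W/m².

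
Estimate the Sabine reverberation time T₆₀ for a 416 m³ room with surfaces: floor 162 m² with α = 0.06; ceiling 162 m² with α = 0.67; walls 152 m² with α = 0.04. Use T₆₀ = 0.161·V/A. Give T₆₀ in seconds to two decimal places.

0.54 s

Total absorption A = 162·0.06 + 162·0.67 + 152·0.04 = 124.34 m² sabins.
T₆₀ = 0.161 × 416 / 124.34 = 0.539 s.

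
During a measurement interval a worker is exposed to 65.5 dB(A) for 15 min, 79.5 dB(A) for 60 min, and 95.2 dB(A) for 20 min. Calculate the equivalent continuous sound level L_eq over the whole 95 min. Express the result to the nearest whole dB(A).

Weight each interval's intensity by its duration and average over T = 95 min:
Σ tᵢ·10^(Lᵢ/10) = 15·10^(65.5/10) + 60·10^(79.5/10) + 20·10^(95.2/10) = 7.163e+10.
L_eq = 10·log₁₀(7.163e+10/95) = 88.77 dB(A).

89 dB(A)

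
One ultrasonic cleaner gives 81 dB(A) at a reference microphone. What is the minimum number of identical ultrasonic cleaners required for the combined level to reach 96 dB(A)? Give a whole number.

N identical sources give L₁ + 10·log₁₀ N, so require 10·log₁₀ N ≥ 96 − 81 = 15.0 dB.
N ≥ 10^(15.0/10) = 31.623, so N = 32.

32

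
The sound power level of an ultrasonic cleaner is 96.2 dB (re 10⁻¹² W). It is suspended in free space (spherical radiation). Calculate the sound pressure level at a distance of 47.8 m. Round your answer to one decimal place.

51.6 dB

L_p = L_w − 10·log₁₀(4π·r²) with r = 47.8 m.
4π·r² = 2.871e+04 m², 10·log₁₀ of that is 44.581 dB.
L_p = 96.2 − 44.581 = 51.62 dB.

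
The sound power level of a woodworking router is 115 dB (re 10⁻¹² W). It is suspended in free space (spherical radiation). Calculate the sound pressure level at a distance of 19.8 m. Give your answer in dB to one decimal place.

78.1 dB

L_p = L_w − 10·log₁₀(4π·r²) with r = 19.8 m.
4π·r² = 4927 m², 10·log₁₀ of that is 36.925 dB.
L_p = 115 − 36.925 = 78.07 dB.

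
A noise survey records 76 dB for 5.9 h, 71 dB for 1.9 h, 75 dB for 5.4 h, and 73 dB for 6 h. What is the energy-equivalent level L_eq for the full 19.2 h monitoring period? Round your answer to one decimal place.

74.6 dB

L_eq = 10·log₁₀[(1/T)·Σ tᵢ·10^(Lᵢ/10)] with T = 19.2 h.
Σ tᵢ·10^(Lᵢ/10) = 5.9·10^(76/10) + 1.9·10^(71/10) + 5.4·10^(75/10) + 6·10^(73/10) = 5.493e+08.
L_eq = 10·log₁₀(5.493e+08/19.2) = 74.56 dB.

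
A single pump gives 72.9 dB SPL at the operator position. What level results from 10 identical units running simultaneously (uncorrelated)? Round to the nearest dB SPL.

83 dB SPL

With 10 equal, uncorrelated contributions the intensity is 10× that of one unit, giving a rise of 10·log₁₀ 10.
L_total = 72.9 + 10·log₁₀(10) = 72.9 + 10.000 = 82.90 dB SPL.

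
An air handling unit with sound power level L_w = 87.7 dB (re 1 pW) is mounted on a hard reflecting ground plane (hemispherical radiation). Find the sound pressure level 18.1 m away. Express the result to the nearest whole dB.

55 dB

Free-field hemispherical radiation: L_p = L_w − 10·log₁₀(2π·r²), r = 18.1 m.
2π·r² = 2058 m², 10·log₁₀ of that is 33.135 dB.
L_p = 87.7 − 33.135 = 54.56 dB.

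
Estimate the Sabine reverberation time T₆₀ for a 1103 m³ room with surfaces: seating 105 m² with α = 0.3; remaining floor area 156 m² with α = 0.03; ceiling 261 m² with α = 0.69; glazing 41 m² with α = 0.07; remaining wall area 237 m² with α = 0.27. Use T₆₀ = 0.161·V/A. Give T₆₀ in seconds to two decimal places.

Summing Sᵢαᵢ: 105·0.3 + 156·0.03 + 261·0.69 + 41·0.07 + 237·0.27 = 283.13 m².
T₆₀ = 0.161·V/A = 0.161·1103/283.13 = 0.627 s.

0.63 s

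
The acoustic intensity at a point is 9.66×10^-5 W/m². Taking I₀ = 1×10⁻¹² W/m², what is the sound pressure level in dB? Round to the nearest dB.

80 dB

I/I₀ = 9.66×10^-5/10⁻¹² = 9.66×10^7, and L = 10·log₁₀(I/I₀).
L = 10·(0.9850 + 7) = 79.85 dB.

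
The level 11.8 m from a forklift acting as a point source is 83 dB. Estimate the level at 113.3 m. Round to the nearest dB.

63 dB

Point-source attenuation: ΔL = 20·log₁₀(r₂/r₁) = 20·log₁₀(113.3/11.8) = 19.647 dB.
L₂ = 83 − 20·log₁₀(113.3/11.8) = 83 − 19.647 = 63.35 dB.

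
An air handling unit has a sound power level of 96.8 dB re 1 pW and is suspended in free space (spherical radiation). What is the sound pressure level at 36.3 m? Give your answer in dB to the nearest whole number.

Free-field spherical radiation: L_p = L_w − 10·log₁₀(4π·r²), r = 36.3 m.
4π·r² = 1.656e+04 m², 10·log₁₀ of that is 42.190 dB.
L_p = 96.8 − 42.190 = 54.61 dB.

55 dB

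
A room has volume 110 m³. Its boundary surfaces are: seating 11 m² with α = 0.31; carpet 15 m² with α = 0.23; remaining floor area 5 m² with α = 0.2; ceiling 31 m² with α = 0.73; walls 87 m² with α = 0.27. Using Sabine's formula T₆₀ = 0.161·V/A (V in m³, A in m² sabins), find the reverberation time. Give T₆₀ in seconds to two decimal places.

Total absorption A = 11·0.31 + 15·0.23 + 5·0.2 + 31·0.73 + 87·0.27 = 53.98 m² sabins.
T₆₀ = 0.161·V/A = 0.161·110/53.98 = 0.328 s.

0.33 s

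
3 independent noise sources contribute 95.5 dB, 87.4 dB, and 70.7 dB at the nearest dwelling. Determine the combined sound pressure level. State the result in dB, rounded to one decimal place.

Incoherent sources combine by intensity addition: L_total = 10·log₁₀(Σ 10^(L_i/10)).
Σ 10^(L/10) = 10^(95.5/10) + 10^(87.4/10) + 10^(70.7/10) = 4.109e+09.
L_total = 10·log₁₀(4.109e+09) = 96.14 dB.

96.1 dB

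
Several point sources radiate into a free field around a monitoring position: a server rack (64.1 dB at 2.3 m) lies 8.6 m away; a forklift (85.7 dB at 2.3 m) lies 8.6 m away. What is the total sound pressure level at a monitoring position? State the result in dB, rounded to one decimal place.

First find each source's level at the receiver (point-source: −20·log₁₀(r/r_ref)), then combine on an intensity basis.
server rack: 64.1 − 20·log₁₀(8.6/2.3) = 64.1 − 11.46 = 52.64 dB.
forklift: 85.7 − 20·log₁₀(8.6/2.3) = 85.7 − 11.46 = 74.24 dB.
Σ 10^(L/10) = 2.676e+07 → L_total = 10·log₁₀(2.676e+07) = 74.27 dB.

74.3 dB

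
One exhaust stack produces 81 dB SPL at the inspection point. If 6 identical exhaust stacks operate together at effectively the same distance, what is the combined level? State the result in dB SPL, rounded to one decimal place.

88.8 dB SPL

With 6 equal, uncorrelated contributions the intensity is 6× that of one unit, giving a rise of 10·log₁₀ 6.
L_total = 81 + 10·log₁₀(6) = 81 + 7.782 = 88.78 dB SPL.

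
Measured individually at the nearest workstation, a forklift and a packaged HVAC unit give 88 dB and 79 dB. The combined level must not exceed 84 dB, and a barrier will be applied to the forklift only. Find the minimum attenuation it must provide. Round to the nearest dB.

Everything except the forklift sums to 10^(79/10) = 7.943e+07 in linear terms, 79.00 dB.
The limit corresponds to 10^(84/10) = 2.512e+08; subtracting the fixed part leaves 1.718e+08 for the forklift, i.e. 82.35 dB.
Required insertion loss = 88 − 82.35 = 5.65 dB.

6 dB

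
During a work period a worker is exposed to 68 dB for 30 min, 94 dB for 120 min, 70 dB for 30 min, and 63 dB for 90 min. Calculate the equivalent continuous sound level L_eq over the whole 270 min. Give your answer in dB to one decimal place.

90.5 dB

The energy average is taken in the linear domain: L_eq = 10·log₁₀[(Σ tᵢ·10^(Lᵢ/10))/T], T = 270 min.
Σ tᵢ·10^(Lᵢ/10) = 30·10^(68/10) + 120·10^(94/10) + 30·10^(70/10) + 90·10^(63/10) = 3.021e+11.
L_eq = 10·log₁₀(3.021e+11/270) = 90.49 dB.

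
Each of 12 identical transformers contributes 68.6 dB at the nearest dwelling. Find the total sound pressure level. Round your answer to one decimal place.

With 12 equal, uncorrelated contributions the intensity is 12× that of one unit, giving a rise of 10·log₁₀ 12.
L_total = 68.6 + 10·log₁₀(12) = 68.6 + 10.792 = 79.39 dB.

79.4 dB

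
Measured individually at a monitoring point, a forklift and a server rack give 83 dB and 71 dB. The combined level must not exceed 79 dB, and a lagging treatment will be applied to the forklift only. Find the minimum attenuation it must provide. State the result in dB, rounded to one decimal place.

4.7 dB

Everything except the forklift sums to 10^(71/10) = 1.259e+07 in linear terms, 71.00 dB.
To meet 79 dB overall, the treated forklift may contribute at most 10^(79/10) − 1.259e+07 = 6.684e+07, i.e. 78.25 dB.
So the forklift must be reduced from 83 to 78.25 dB: IL = 4.75 dB.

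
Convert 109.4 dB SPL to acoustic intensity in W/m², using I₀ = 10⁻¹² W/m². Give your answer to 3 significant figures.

I/I₀ = 10^(109.4/10) = 8.71e+10, so I = 8.71e+10 × 10⁻¹² W/m².

0.0871 W/m²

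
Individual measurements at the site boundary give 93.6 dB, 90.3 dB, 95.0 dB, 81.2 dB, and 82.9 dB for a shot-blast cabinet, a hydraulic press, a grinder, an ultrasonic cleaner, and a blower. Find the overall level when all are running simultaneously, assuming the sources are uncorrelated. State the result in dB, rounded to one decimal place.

98.4 dB

Incoherent sources combine by intensity addition: L_total = 10·log₁₀(Σ 10^(L_i/10)).
Σ 10^(L/10) = 10^(93.6/10) + 10^(90.3/10) + 10^(95.0/10) + 10^(81.2/10) + 10^(82.9/10) = 6.851e+09.
L_total = 10·log₁₀(6.851e+09) = 98.36 dB.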